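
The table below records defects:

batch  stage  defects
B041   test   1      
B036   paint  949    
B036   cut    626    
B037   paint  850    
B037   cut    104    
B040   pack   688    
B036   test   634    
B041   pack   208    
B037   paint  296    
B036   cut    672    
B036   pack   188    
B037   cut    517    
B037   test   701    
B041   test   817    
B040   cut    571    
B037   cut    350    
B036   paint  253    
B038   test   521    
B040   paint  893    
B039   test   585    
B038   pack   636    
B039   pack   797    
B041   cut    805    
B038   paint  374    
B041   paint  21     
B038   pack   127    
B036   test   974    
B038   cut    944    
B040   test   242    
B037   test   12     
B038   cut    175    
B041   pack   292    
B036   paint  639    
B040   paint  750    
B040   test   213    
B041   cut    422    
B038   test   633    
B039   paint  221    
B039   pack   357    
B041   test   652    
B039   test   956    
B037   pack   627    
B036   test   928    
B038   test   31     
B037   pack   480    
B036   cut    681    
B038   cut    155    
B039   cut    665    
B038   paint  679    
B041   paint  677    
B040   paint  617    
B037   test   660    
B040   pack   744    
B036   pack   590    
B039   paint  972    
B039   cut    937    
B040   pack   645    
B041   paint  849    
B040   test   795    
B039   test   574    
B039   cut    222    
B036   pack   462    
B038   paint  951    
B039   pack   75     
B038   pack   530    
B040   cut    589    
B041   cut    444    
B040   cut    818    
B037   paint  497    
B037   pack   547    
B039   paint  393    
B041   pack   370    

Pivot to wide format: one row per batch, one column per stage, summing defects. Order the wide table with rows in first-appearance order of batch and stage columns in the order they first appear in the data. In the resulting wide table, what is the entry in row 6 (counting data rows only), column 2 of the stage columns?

1586

With rows in first-appearance order of batch, row 6 is batch=B039. stage columns in first-appearance order: test, paint, cut, pack; column 2 is paint.
Long rows with batch=B039, stage=paint: 221 + 972 + 393 = 1586.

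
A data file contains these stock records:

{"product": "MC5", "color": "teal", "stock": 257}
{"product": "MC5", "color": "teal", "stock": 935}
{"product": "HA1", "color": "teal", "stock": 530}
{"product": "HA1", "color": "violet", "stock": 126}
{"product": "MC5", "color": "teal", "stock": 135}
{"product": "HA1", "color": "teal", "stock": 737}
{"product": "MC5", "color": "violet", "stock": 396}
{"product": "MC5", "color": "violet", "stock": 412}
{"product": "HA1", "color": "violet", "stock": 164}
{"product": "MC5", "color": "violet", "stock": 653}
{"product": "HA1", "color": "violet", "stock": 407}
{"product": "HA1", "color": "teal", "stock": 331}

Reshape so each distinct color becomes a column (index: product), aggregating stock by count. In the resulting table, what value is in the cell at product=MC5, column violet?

3

Rows with product=MC5 and color=violet: stock values are 396, 412, 653.
3 rows match — count = 3.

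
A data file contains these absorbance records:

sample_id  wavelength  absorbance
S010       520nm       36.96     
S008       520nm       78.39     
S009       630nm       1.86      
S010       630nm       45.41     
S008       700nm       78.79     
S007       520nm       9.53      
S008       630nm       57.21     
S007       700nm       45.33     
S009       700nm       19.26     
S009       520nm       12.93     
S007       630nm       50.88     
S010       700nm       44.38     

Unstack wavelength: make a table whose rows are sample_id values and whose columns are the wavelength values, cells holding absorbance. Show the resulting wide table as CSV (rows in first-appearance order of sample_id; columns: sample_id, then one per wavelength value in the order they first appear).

Columns: sample_id plus the 3 distinct wavelength values (520nm, 630nm, 700nm).
For example, row S010 column 520nm takes absorbance=36.96 from the long row (S010, 520nm).

sample_id,520nm,630nm,700nm
S010,36.96,45.41,44.38
S008,78.39,57.21,78.79
S009,12.93,1.86,19.26
S007,9.53,50.88,45.33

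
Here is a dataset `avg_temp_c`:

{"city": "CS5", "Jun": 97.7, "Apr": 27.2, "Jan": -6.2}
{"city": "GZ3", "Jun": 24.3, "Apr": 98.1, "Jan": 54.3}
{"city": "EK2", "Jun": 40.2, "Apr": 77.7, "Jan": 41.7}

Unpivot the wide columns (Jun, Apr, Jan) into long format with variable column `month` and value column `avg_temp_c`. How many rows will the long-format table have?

3 city values × 3 melted columns = 9 rows.

9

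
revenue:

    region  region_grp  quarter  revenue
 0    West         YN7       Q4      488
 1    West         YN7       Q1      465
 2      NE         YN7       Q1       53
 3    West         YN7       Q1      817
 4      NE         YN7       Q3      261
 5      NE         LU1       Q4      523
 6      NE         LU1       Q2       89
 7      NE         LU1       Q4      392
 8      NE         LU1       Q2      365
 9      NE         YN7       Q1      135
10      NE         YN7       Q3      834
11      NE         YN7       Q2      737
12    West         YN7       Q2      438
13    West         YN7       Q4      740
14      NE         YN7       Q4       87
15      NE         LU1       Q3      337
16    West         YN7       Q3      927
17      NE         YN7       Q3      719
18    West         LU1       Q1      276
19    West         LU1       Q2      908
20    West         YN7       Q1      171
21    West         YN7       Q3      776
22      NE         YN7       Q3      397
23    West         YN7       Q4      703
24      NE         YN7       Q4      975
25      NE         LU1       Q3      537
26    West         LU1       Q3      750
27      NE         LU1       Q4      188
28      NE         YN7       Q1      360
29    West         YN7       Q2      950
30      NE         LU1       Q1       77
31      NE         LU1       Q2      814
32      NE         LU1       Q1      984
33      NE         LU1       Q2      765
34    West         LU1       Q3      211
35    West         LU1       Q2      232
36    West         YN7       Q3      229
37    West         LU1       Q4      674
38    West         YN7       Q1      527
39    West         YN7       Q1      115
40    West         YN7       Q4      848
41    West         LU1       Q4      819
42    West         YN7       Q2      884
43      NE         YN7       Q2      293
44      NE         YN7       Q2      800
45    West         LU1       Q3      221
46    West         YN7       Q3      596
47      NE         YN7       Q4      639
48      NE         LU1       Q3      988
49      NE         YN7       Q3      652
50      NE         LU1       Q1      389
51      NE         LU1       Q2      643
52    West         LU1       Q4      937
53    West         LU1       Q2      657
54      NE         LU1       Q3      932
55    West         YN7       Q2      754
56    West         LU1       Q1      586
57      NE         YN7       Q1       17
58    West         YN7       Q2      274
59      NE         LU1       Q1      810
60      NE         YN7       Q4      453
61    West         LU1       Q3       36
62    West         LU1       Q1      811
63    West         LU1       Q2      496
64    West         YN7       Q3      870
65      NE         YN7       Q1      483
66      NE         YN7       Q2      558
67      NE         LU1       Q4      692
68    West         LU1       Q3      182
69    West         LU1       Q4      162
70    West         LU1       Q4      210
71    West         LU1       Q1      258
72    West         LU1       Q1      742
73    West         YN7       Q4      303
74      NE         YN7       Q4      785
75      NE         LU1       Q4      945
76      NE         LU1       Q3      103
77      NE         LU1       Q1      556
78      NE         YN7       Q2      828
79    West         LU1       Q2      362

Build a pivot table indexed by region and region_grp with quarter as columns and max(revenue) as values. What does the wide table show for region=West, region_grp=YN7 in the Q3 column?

927

Rows with region=West, region_grp=YN7 and quarter=Q3: revenue values are 927, 776, 229, 596, 870.
max(927, 776, 229, 596, 870) = 927.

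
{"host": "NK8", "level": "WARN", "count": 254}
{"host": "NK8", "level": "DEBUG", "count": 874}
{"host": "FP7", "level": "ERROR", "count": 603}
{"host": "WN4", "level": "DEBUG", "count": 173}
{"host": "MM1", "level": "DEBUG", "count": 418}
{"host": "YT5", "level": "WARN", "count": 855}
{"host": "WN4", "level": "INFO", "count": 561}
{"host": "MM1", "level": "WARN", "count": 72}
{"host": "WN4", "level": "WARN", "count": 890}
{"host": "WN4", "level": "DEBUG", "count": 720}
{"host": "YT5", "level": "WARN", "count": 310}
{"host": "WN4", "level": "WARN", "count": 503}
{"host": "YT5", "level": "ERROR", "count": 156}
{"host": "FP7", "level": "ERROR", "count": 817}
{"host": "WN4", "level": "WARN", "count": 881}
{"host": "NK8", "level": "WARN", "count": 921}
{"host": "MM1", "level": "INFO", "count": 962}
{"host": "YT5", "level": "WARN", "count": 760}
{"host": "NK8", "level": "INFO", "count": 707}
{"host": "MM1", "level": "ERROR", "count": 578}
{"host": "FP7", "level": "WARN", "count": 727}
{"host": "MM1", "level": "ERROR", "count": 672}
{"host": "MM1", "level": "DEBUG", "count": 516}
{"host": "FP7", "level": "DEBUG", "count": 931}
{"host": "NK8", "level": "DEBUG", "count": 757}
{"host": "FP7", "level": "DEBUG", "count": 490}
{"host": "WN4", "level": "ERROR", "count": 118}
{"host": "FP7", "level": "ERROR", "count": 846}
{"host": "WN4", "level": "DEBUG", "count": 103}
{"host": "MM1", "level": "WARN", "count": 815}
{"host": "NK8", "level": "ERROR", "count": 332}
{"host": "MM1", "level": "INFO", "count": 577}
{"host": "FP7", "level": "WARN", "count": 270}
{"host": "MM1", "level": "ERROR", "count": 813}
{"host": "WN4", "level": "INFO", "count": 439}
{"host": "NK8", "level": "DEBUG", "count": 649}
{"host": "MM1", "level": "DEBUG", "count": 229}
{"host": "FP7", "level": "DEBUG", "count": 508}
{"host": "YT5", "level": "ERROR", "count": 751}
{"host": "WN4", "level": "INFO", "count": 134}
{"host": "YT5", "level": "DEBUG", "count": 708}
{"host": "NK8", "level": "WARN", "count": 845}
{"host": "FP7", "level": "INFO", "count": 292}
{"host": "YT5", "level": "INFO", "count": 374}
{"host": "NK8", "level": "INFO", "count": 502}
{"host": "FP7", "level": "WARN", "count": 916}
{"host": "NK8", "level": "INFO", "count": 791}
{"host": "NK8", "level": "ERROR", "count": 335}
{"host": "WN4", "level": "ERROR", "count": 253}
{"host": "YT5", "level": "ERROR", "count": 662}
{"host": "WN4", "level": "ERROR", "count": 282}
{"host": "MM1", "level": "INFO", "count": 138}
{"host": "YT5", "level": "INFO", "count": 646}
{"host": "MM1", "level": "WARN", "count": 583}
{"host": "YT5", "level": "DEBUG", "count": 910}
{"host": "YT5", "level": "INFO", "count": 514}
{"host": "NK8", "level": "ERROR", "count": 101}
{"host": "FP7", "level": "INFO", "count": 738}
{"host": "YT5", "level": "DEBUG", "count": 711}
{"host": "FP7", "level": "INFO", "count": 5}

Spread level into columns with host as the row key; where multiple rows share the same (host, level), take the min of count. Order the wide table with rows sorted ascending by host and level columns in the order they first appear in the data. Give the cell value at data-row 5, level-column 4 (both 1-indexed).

With rows sorted ascending by host, row 5 is host=YT5. level columns in first-appearance order: WARN, DEBUG, ERROR, INFO; column 4 is INFO.
Long rows with host=YT5, level=INFO: min(374, 646, 514) = 374.

374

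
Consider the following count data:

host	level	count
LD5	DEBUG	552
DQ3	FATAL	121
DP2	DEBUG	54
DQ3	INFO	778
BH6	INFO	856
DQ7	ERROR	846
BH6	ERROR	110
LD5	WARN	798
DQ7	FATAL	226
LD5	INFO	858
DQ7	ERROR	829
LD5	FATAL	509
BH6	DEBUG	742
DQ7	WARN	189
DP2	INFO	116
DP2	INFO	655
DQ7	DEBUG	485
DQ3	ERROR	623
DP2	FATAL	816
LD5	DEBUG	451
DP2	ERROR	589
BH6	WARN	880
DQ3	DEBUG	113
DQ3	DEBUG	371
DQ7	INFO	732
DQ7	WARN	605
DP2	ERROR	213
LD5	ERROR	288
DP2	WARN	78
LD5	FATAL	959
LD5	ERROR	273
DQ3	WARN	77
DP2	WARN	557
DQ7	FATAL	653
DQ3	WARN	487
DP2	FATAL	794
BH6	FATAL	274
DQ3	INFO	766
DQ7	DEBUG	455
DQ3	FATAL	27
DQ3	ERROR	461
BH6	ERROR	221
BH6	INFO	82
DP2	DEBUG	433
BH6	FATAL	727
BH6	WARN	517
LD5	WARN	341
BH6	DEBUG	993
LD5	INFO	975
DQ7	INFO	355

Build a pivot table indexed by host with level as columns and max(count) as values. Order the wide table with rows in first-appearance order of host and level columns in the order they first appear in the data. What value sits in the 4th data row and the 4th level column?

221

With rows in first-appearance order of host, row 4 is host=BH6. level columns in first-appearance order: DEBUG, FATAL, INFO, ERROR, WARN; column 4 is ERROR.
Long rows with host=BH6, level=ERROR: max(110, 221) = 221.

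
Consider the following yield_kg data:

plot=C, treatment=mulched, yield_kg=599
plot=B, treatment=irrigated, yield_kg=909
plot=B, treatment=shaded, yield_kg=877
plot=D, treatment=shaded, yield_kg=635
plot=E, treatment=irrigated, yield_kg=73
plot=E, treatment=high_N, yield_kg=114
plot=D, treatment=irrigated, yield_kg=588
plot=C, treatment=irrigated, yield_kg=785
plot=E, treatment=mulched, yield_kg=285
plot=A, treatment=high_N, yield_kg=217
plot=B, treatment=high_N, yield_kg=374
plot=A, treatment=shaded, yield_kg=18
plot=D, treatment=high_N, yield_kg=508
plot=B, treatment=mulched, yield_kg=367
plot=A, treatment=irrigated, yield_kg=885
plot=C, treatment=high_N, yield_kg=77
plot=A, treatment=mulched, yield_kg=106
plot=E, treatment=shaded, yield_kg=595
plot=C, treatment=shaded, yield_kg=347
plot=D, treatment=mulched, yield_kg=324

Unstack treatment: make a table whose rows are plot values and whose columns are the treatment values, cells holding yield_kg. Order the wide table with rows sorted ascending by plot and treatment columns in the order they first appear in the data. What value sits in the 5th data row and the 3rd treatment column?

With rows sorted ascending by plot, row 5 is plot=E. treatment columns in first-appearance order: mulched, irrigated, shaded, high_N; column 3 is shaded.
Long rows with plot=E, treatment=shaded: yield_kg = 595.

595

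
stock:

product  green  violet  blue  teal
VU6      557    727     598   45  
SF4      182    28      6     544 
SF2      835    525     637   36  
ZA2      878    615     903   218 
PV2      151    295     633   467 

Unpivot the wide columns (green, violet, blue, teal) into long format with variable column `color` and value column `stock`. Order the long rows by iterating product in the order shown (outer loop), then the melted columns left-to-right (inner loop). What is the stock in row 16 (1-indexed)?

218

20 rows total (5 × 4). Row 16: index ⌊(16-1)/4⌋ = 3 into product → ZA2; (16-1) mod 4 = 3 into the melted columns → teal.
So row 16 is (ZA2, teal, 218); stock = 218.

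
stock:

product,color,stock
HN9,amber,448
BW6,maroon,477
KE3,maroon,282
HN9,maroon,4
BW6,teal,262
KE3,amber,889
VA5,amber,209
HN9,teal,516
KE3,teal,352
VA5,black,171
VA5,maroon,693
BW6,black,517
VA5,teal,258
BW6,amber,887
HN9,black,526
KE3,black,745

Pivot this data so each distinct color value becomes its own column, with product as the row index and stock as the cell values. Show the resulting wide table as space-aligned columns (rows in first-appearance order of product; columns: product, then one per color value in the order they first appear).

product  amber  maroon  teal  black
HN9      448    4       516   526  
BW6      887    477     262   517  
KE3      889    282     352   745  
VA5      209    693     258   171  

Columns: product plus the 4 distinct color values (amber, maroon, teal, black).
For example, row HN9 column amber takes stock=448 from the long row (HN9, amber).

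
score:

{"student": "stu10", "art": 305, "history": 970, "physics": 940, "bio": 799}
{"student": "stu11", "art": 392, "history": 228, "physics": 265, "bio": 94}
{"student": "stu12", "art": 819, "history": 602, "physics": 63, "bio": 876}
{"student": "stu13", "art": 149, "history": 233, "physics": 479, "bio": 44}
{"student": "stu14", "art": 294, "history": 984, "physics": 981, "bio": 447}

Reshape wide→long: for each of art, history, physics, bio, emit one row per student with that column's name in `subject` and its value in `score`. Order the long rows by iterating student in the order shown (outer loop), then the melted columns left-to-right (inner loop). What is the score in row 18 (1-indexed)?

984

20 rows total (5 × 4). Row 18: index ⌊(18-1)/4⌋ = 4 into student → stu14; (18-1) mod 4 = 1 into the melted columns → history.
So row 18 is (stu14, history, 984); score = 984.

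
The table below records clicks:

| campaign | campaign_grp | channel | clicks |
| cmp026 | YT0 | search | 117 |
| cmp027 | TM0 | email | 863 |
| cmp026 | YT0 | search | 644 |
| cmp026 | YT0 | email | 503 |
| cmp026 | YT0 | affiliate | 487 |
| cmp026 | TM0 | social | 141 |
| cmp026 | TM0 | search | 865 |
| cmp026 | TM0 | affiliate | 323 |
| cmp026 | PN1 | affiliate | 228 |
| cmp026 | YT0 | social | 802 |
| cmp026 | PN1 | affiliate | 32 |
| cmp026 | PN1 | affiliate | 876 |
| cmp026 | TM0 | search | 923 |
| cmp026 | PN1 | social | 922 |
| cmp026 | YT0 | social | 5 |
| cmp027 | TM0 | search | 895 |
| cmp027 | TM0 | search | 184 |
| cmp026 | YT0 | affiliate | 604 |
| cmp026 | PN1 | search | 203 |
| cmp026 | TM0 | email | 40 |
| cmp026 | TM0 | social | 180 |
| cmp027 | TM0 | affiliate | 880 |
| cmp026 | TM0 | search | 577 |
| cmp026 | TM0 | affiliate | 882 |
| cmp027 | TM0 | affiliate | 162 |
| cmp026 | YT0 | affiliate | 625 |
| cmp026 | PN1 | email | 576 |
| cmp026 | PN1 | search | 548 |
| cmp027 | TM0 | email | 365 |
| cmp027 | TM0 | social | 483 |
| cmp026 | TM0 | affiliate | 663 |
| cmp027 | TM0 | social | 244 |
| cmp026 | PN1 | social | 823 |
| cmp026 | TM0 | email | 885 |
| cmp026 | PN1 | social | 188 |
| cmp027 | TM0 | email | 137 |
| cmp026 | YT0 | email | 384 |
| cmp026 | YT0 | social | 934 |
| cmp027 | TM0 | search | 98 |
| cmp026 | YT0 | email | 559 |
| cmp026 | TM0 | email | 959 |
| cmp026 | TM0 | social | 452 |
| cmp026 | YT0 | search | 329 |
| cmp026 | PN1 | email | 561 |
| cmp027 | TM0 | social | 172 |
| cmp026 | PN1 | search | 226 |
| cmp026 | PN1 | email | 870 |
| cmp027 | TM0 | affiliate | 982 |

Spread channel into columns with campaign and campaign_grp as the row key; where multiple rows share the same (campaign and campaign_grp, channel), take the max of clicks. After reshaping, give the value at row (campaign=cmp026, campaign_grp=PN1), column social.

922

Rows with campaign=cmp026, campaign_grp=PN1 and channel=social: clicks values are 922, 823, 188.
max(922, 823, 188) = 922.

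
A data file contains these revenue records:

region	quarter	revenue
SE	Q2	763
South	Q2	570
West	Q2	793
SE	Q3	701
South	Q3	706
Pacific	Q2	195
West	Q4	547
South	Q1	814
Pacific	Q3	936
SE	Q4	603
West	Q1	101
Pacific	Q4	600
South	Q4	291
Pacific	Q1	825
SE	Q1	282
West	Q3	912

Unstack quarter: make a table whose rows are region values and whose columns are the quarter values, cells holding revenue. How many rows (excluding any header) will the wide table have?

4 distinct region values → 4 rows.

4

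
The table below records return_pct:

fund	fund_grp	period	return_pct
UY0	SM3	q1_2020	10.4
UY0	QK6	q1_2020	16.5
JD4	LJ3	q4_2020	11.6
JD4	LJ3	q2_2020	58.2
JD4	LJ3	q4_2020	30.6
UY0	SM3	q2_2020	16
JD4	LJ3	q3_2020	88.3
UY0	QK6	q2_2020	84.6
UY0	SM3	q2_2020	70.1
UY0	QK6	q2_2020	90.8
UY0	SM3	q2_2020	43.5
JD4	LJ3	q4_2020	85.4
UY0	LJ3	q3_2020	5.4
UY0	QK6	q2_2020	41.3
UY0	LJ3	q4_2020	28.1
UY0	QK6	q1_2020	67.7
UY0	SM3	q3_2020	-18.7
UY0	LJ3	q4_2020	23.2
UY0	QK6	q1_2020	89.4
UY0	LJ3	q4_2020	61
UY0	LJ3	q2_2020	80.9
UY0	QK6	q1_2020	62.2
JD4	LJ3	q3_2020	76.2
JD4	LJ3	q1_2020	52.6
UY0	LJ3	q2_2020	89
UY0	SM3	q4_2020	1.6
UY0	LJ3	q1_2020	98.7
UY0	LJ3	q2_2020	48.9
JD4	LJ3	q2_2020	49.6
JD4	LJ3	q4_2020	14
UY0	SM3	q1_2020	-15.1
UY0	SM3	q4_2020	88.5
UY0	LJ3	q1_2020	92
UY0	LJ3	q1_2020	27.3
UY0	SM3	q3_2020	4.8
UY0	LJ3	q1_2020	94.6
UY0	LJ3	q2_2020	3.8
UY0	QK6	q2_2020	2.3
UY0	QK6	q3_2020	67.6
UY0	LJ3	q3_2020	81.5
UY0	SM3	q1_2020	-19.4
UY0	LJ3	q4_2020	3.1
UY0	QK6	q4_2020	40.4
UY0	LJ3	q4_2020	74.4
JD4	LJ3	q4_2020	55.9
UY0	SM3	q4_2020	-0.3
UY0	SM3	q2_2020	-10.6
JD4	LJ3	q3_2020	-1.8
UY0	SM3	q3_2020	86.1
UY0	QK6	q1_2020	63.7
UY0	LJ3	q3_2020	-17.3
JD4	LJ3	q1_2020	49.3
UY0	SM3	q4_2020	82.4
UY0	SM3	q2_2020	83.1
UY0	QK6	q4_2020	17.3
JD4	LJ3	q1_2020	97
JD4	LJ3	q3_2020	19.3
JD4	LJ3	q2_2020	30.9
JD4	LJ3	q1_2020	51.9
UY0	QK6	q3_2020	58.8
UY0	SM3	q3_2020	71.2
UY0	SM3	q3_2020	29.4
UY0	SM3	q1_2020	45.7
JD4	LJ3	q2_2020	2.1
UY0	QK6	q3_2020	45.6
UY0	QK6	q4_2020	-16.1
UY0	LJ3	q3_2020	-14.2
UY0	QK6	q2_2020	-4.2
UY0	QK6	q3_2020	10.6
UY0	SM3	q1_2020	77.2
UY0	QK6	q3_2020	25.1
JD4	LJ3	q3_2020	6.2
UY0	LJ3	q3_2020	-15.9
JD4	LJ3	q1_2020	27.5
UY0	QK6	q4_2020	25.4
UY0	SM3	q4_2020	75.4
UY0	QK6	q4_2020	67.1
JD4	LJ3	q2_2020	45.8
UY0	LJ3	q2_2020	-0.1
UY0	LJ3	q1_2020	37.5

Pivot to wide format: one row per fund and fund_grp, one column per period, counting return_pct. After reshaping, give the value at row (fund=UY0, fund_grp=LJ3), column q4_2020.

Rows with fund=UY0, fund_grp=LJ3 and period=q4_2020: return_pct values are 28.1, 23.2, 61, 3.1, 74.4.
5 rows match — count = 5.

5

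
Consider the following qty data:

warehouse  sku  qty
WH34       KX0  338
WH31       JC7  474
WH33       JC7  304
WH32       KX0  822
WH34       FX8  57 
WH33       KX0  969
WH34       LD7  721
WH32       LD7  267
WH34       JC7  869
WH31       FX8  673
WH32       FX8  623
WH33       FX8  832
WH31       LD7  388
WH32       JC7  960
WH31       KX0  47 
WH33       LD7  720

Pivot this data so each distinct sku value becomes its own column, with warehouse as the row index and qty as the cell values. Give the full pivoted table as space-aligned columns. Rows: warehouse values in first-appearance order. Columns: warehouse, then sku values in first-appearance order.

warehouse  KX0  JC7  FX8  LD7
WH34       338  869  57   721
WH31       47   474  673  388
WH33       969  304  832  720
WH32       822  960  623  267

Columns: warehouse plus the 4 distinct sku values (KX0, JC7, FX8, LD7).
For example, row WH34 column KX0 takes qty=338 from the long row (WH34, KX0).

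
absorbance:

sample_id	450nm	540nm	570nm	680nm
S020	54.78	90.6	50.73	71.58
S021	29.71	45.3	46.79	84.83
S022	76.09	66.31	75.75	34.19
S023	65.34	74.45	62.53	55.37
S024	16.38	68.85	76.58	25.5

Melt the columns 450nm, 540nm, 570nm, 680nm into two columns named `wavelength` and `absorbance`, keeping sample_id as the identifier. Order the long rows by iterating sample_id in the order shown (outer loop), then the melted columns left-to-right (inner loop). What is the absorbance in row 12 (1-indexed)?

20 rows total (5 × 4). Row 12: index ⌊(12-1)/4⌋ = 2 into sample_id → S022; (12-1) mod 4 = 3 into the melted columns → 680nm.
So row 12 is (S022, 680nm, 34.19); absorbance = 34.19.

34.19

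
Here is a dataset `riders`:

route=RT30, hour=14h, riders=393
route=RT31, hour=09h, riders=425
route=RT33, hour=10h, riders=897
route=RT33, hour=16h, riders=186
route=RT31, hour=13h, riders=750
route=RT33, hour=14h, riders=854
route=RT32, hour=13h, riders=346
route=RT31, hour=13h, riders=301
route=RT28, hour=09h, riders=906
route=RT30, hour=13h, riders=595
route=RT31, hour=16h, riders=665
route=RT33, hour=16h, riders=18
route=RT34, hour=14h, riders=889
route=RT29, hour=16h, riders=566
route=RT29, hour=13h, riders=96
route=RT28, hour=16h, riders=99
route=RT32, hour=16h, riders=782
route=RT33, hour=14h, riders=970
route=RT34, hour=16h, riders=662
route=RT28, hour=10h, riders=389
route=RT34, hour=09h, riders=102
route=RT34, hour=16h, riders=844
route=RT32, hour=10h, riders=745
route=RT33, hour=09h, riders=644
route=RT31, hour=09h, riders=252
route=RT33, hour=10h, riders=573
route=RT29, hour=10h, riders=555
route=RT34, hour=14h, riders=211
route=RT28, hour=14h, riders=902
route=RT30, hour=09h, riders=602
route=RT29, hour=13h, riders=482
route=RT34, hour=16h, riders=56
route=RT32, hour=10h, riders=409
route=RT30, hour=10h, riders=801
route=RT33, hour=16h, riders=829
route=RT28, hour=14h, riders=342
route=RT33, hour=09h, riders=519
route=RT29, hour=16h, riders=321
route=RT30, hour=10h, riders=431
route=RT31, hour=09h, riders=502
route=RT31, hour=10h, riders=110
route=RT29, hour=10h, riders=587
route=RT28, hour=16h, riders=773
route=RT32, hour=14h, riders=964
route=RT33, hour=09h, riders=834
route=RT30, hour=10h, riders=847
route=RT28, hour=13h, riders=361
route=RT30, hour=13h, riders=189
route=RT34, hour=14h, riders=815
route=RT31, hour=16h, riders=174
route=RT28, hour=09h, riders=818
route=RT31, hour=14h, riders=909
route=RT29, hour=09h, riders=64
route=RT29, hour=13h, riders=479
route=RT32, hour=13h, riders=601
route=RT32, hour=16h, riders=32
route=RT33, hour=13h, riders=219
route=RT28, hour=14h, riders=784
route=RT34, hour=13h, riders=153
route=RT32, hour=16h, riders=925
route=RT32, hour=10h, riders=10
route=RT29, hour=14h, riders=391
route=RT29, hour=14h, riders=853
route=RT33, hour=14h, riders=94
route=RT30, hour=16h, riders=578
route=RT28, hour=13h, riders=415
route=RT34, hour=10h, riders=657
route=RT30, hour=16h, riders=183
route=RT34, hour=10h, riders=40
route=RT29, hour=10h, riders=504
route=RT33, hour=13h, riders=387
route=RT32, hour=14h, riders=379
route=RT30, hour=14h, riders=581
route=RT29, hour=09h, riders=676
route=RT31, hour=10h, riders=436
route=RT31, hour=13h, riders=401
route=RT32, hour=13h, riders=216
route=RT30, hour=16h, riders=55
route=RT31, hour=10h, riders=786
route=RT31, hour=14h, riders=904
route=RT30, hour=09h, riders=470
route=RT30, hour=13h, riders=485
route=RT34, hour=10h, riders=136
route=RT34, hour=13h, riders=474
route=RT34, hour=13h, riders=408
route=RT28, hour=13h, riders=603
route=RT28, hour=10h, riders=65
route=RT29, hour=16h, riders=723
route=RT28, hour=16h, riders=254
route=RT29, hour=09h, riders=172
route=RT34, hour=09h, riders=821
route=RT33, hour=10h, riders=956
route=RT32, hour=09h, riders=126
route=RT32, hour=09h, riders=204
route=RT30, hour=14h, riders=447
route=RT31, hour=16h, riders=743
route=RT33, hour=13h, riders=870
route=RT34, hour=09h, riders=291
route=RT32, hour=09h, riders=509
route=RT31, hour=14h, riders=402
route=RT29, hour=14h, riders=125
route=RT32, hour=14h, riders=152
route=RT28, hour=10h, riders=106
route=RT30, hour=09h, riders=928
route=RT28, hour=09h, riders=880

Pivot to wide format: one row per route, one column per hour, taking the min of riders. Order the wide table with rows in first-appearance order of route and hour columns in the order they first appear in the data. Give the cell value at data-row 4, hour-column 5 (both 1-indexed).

216

With rows in first-appearance order of route, row 4 is route=RT32. hour columns in first-appearance order: 14h, 09h, 10h, 16h, 13h; column 5 is 13h.
Long rows with route=RT32, hour=13h: min(346, 601, 216) = 216.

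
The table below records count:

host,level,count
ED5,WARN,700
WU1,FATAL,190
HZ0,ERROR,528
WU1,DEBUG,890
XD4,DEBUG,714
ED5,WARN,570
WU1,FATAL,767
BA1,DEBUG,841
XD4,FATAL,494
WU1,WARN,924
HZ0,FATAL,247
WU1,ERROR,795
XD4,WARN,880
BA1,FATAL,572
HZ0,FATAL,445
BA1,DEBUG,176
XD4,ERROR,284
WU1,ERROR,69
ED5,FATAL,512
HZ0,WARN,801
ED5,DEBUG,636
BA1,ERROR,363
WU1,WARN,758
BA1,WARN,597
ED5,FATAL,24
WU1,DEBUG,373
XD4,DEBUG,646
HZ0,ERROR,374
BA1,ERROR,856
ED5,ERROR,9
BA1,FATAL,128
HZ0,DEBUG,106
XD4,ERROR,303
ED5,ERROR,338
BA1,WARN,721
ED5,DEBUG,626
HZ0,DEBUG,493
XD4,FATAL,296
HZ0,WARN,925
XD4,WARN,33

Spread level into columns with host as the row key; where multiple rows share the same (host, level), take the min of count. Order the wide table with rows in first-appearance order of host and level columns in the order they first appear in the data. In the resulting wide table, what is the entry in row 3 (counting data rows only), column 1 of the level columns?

With rows in first-appearance order of host, row 3 is host=HZ0. level columns in first-appearance order: WARN, FATAL, ERROR, DEBUG; column 1 is WARN.
Long rows with host=HZ0, level=WARN: min(801, 925) = 801.

801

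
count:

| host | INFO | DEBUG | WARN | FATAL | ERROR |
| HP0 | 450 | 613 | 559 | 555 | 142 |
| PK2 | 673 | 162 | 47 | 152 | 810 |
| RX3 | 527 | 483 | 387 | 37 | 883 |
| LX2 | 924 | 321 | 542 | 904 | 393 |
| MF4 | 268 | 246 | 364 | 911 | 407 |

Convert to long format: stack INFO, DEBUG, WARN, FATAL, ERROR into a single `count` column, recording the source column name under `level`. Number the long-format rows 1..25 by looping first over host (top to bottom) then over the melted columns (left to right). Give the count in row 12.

25 rows total (5 × 5). Row 12: index ⌊(12-1)/5⌋ = 2 into host → RX3; (12-1) mod 5 = 1 into the melted columns → DEBUG.
So row 12 is (RX3, DEBUG, 483); count = 483.

483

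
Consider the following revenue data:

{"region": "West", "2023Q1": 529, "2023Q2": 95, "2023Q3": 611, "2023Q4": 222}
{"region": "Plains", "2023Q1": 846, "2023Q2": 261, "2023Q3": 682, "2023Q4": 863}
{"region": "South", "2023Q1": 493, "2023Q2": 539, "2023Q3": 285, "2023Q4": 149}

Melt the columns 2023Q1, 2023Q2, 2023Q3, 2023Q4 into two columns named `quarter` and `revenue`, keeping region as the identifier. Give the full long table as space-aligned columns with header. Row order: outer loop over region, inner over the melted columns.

Each (region, column) pair becomes one row: 3 × 4 = 12 rows.
For example, (West, 2023Q1) → revenue=529.

region  quarter  revenue
West    2023Q1   529    
West    2023Q2   95     
West    2023Q3   611    
West    2023Q4   222    
Plains  2023Q1   846    
Plains  2023Q2   261    
Plains  2023Q3   682    
Plains  2023Q4   863    
South   2023Q1   493    
South   2023Q2   539    
South   2023Q3   285    
South   2023Q4   149    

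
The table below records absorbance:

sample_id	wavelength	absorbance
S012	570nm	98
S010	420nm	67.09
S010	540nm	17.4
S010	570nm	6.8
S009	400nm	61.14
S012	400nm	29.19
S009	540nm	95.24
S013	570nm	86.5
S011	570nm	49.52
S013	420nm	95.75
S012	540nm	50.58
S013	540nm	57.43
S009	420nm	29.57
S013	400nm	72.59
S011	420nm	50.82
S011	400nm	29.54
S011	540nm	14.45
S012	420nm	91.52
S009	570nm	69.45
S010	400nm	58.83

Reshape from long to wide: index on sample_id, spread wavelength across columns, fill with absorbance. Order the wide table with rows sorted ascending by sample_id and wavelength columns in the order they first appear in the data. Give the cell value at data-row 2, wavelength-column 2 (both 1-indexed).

With rows sorted ascending by sample_id, row 2 is sample_id=S010. wavelength columns in first-appearance order: 570nm, 420nm, 540nm, 400nm; column 2 is 420nm.
Long rows with sample_id=S010, wavelength=420nm: absorbance = 67.09.

67.09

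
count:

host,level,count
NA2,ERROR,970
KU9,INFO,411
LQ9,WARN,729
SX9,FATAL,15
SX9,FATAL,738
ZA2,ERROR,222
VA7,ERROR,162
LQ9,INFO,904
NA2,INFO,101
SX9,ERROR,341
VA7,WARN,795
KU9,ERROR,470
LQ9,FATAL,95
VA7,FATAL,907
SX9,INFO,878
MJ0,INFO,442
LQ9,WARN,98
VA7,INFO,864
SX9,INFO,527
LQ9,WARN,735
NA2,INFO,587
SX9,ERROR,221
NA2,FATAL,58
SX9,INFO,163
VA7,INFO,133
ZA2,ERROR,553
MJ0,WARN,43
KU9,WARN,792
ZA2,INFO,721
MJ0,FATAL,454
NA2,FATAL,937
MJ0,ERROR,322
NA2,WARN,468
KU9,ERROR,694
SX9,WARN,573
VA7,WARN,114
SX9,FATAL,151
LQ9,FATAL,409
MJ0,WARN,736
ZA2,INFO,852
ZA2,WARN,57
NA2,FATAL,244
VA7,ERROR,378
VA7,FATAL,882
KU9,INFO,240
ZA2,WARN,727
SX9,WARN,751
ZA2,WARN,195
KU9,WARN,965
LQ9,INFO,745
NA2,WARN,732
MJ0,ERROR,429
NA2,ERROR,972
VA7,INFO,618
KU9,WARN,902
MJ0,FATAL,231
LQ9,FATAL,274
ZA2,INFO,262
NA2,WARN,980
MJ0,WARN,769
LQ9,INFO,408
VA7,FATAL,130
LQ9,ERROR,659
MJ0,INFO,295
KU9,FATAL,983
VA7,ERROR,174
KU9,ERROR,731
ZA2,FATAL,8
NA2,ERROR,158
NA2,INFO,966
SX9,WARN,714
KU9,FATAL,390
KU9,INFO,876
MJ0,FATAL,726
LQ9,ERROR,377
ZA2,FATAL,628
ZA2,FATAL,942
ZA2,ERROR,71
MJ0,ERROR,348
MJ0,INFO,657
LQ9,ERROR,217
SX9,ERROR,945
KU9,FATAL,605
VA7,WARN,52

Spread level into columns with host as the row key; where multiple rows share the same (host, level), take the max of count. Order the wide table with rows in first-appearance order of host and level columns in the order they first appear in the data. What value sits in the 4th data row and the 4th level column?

738

With rows in first-appearance order of host, row 4 is host=SX9. level columns in first-appearance order: ERROR, INFO, WARN, FATAL; column 4 is FATAL.
Long rows with host=SX9, level=FATAL: max(15, 738, 151) = 738.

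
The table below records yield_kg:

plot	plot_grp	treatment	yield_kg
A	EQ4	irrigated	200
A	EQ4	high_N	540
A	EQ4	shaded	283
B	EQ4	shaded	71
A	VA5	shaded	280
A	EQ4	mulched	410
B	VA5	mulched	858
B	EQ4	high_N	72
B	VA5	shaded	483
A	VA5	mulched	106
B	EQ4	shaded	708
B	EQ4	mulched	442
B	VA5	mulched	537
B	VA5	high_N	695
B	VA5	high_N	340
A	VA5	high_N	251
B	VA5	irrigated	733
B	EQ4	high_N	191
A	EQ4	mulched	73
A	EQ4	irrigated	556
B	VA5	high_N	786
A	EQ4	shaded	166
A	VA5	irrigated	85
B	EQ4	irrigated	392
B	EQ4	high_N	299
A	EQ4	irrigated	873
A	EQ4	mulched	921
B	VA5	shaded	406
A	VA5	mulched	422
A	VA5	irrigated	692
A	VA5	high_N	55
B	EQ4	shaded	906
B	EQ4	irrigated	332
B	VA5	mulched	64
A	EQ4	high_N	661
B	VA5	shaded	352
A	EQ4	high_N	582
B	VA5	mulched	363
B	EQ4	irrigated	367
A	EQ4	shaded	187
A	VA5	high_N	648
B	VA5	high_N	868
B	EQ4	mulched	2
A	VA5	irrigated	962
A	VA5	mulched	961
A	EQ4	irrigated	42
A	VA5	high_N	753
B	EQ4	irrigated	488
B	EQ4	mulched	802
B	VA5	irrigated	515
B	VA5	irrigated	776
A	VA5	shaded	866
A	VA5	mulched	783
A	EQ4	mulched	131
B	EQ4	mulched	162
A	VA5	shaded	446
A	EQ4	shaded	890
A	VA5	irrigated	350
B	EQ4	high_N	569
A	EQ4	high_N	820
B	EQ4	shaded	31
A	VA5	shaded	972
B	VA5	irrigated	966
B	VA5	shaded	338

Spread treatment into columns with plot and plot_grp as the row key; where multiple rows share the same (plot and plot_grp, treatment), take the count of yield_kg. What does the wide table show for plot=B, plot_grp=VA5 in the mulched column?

4

Rows with plot=B, plot_grp=VA5 and treatment=mulched: yield_kg values are 858, 537, 64, 363.
4 rows match — count = 4.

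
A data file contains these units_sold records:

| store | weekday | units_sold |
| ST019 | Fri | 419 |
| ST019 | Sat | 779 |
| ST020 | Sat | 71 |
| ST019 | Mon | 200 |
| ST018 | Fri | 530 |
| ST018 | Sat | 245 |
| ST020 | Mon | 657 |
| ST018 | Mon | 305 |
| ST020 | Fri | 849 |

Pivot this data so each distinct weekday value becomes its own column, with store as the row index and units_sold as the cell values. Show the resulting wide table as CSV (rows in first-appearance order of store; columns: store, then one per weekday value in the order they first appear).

Columns: store plus the 3 distinct weekday values (Fri, Sat, Mon).
For example, row ST019 column Fri takes units_sold=419 from the long row (ST019, Fri).

store,Fri,Sat,Mon
ST019,419,779,200
ST020,849,71,657
ST018,530,245,305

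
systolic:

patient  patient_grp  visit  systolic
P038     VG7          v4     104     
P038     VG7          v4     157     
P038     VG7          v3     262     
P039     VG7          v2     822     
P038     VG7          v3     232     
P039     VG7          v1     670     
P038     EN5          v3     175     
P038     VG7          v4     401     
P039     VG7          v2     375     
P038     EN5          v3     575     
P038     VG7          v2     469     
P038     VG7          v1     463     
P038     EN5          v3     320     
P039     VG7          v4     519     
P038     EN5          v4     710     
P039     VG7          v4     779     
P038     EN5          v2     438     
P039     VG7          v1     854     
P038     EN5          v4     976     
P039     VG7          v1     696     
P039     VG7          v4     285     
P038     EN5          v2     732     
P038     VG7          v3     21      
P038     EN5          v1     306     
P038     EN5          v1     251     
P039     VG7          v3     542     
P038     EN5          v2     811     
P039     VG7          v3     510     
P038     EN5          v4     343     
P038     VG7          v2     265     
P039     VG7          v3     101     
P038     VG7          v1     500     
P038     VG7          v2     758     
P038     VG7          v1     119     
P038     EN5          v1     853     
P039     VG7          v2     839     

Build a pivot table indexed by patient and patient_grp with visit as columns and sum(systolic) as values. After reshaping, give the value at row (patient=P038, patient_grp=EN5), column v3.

Rows with patient=P038, patient_grp=EN5 and visit=v3: systolic values are 175, 575, 320.
175 + 575 + 320 = 1070.

1070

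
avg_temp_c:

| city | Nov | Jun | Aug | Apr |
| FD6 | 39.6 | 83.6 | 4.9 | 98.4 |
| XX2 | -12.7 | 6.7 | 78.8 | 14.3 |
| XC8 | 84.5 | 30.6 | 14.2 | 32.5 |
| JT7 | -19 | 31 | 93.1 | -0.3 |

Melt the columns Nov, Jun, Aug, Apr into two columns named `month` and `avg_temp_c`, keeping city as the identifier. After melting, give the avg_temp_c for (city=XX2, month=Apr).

14.3

Unpivoting turns each (city, wide-column) pair into one long row.
The wide cell at row XX2, column Apr holds 14.3, so the long row (XX2, Apr) has avg_temp_c=14.3.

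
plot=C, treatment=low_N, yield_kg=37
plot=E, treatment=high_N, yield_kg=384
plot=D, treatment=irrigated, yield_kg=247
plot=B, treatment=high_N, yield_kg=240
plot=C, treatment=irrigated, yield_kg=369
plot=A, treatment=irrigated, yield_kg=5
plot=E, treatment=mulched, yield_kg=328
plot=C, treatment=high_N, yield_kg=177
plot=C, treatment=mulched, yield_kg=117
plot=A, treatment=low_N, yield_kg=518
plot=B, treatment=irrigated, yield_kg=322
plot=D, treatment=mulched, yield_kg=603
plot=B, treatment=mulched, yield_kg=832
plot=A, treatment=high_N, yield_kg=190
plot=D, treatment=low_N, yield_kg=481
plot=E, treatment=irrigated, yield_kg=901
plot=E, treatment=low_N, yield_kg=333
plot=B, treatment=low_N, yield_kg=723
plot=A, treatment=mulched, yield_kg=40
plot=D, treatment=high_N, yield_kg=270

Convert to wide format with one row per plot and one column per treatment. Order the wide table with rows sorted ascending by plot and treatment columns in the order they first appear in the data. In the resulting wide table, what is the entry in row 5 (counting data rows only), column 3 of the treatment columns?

With rows sorted ascending by plot, row 5 is plot=E. treatment columns in first-appearance order: low_N, high_N, irrigated, mulched; column 3 is irrigated.
Long rows with plot=E, treatment=irrigated: yield_kg = 901.

901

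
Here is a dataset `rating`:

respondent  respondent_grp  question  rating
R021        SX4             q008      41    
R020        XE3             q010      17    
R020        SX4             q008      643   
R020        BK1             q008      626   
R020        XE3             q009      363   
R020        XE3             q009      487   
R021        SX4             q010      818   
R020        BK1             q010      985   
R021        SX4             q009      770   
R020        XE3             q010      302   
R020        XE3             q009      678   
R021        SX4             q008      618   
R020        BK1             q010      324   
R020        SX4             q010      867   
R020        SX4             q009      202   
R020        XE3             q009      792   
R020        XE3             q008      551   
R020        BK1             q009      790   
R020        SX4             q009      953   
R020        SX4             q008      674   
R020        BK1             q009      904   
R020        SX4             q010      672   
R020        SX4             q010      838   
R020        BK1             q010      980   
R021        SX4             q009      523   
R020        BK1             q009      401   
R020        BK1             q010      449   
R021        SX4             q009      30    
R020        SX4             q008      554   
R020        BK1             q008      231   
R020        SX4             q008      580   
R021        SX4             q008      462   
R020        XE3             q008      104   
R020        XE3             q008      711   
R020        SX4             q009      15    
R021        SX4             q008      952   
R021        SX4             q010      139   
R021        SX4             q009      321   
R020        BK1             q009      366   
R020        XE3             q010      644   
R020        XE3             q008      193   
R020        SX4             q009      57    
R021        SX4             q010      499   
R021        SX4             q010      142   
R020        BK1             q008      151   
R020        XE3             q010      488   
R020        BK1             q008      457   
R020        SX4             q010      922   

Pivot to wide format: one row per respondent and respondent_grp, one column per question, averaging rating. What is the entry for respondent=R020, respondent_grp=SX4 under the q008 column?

Rows with respondent=R020, respondent_grp=SX4 and question=q008: rating values are 643, 674, 554, 580.
(643 + 674 + 554 + 580) / 4 = 612.75.

612.75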